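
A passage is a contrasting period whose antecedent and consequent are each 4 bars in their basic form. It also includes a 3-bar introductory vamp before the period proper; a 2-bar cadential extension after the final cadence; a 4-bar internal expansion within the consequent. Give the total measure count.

Basic contrasting period: 4 + 4 = 8 bars.
8 (basic form) + 3 (introduction) + 2 (cadential extension) + 4 (internal expansion) = 17.

17 measures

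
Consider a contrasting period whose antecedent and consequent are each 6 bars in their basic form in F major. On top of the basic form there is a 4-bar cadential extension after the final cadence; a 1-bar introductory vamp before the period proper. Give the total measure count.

Basic contrasting period: 6 + 6 = 12 bars.
12 (basic form) + 4 (cadential extension) + 1 (introduction) = 17.

17 measures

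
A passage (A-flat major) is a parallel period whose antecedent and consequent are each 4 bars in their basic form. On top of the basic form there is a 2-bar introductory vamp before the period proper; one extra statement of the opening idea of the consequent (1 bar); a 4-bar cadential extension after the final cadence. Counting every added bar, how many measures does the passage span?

Basic parallel period: 4 + 4 = 8 bars.
8 (basic form) + 2 (introduction) + 1 (extra statement) + 4 (cadential extension) = 15.

15 measures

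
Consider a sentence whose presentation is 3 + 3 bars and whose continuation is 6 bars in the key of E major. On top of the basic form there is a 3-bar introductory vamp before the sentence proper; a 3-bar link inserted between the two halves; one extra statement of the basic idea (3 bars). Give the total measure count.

21 measures

Basic sentence: 3 + 3 + 6 = 12 bars.
12 (basic form) + 3 (introduction) + 3 (link) + 3 (extra statement) = 21.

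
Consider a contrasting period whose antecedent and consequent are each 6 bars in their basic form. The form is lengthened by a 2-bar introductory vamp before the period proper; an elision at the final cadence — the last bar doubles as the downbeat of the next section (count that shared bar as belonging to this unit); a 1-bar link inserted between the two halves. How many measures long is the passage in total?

15 measures

Basic contrasting period: 6 + 6 = 12 bars.
12 (basic form) + 2 (introduction) + 1 (link) = 15.
The elision shares a bar with the next section but does not change this unit's count.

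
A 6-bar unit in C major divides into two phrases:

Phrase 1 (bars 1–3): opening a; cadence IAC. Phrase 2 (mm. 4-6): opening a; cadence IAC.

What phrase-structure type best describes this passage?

Both phrases have the same opening (a) and the same cadence (imperfect authentic cadence): the second is a restatement, not a consequent, so this is a repeated phrase rather than a period.

repeated phrase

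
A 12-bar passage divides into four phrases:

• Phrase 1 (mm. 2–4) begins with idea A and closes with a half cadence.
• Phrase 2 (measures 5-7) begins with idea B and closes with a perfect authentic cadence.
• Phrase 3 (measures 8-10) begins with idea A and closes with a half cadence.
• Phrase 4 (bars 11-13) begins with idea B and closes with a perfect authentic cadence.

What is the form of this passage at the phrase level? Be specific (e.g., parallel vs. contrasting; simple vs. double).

repeated period

The cadence pattern HC–PAC–HC–PAC is weak–strong twice, and phrases 3–4 restate phrases 1–2: a period heard twice, not a double period (which would end weakly at phrase 2).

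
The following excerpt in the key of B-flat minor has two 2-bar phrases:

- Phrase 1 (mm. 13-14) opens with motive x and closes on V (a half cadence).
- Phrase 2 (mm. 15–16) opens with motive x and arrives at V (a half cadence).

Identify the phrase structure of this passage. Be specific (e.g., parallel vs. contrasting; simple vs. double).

Both phrases have the same opening (x) and the same cadence (half cadence): the second is a restatement, not a consequent, so this is a repeated phrase rather than a period.

repeated phrase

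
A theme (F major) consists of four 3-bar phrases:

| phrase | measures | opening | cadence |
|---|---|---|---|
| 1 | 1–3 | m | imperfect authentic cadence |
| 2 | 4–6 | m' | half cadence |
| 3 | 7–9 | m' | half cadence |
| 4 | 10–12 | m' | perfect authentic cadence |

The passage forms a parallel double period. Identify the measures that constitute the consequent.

measures 7–12

In a double period the four phrases pair into a large antecedent (phrases 1–2, ending half cadence) and a large consequent (phrases 3–4, ending perfect authentic cadence). The consequent spans measures 7-12.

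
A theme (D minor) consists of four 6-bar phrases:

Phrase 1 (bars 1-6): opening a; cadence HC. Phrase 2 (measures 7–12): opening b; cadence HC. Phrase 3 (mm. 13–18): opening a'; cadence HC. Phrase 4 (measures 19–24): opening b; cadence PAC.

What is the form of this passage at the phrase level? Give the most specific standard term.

parallel double period

Four phrases in two halves: the first half (mm. 1-12) ends with a half cadence, the second (mm. 13-24) with a perfect authentic cadence — a large antecedent–consequent pair, i.e. a double period.
Phrase 3 begins with the same material as phrase 1, making it parallel.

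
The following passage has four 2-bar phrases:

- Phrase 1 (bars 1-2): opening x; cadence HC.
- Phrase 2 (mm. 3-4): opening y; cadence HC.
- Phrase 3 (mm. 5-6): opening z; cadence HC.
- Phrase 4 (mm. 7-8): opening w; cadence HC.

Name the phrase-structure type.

phrase group

Phrase 4 ends with a half cadence, no stronger than phrase 2's half cadence, so the four phrases do not form a double period; nor do phrases 3–4 duplicate 1–2, so it is not a repeated period. With no phrase reaching a conclusive cadence, the passage is a phrase group.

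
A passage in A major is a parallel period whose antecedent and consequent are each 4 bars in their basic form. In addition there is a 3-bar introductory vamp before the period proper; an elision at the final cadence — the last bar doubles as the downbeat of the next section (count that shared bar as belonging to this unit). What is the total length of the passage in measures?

Basic parallel period: 4 + 4 = 8 bars.
8 (basic form) + 3 (introduction) = 11.
The elision shares a bar with the next section but does not change this unit's count.

11 measures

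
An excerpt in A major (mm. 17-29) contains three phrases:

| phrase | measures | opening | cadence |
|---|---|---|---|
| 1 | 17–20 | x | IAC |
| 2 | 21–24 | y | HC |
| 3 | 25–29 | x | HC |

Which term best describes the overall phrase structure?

The final phrase closes with a half cadence, which is not stronger than the preceding half cadence; the 3 phrases lack an overall antecedent–consequent design and so form a phrase group.

phrase group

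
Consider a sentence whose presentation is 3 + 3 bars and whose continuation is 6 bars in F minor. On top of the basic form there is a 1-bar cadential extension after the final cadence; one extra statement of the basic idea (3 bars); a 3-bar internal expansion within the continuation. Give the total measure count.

Basic sentence: 3 + 3 + 6 = 12 bars.
12 (basic form) + 1 (cadential extension) + 3 (extra statement) + 3 (internal expansion) = 19.

19 measures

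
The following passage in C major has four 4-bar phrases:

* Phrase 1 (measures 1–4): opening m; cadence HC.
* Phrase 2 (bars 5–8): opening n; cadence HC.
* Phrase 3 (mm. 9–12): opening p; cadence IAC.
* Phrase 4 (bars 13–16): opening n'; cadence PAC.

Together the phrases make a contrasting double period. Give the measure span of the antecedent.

In a double period the first pair of phrases (ending half cadence) is the large antecedent and the second pair (ending perfect authentic cadence) is the large consequent; the antecedent is measures 1–8.

measures 1–8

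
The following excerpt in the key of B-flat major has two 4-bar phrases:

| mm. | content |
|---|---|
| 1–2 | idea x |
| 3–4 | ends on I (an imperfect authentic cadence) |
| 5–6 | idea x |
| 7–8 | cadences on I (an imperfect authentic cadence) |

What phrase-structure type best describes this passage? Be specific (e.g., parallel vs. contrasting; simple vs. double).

repeated phrase

Both phrases have the same opening (x) and the same cadence (imperfect authentic cadence): the second is a restatement, not a consequent, so this is a repeated phrase rather than a period.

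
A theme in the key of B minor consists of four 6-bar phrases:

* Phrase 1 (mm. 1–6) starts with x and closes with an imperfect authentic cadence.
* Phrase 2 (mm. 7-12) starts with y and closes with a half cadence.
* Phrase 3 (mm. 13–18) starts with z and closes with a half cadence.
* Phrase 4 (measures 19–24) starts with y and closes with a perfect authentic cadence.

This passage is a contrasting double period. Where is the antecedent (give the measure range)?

measures 1–12

In a double period the four phrases pair into a large antecedent (phrases 1–2, ending half cadence) and a large consequent (phrases 3–4, ending perfect authentic cadence). The antecedent spans mm. 1–12.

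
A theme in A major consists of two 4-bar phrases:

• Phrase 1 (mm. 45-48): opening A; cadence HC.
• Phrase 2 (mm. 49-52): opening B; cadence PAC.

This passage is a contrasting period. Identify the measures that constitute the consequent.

measures 49–52

The antecedent is the phrase ending with the weaker cadence (half cadence, phrase 1) and the consequent the one ending more conclusively (perfect authentic cadence, phrase 2); the consequent is mm. 49–52.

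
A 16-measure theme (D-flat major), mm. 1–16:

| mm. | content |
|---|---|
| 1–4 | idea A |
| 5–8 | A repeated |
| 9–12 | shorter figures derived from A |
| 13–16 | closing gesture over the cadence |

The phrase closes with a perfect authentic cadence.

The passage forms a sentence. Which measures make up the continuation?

After the presentation (bars 1–8), the continuation covers the fragmentation through the cadence: measures 9-16.

measures 9–16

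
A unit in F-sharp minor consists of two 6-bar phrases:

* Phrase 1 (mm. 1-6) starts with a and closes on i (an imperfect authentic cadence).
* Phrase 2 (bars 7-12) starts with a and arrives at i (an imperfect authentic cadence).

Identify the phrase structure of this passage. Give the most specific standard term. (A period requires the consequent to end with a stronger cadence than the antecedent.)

repeated phrase

Both phrases have the same opening (a) and the same cadence (imperfect authentic cadence): the second is a restatement, not a consequent, so this is a repeated phrase rather than a period.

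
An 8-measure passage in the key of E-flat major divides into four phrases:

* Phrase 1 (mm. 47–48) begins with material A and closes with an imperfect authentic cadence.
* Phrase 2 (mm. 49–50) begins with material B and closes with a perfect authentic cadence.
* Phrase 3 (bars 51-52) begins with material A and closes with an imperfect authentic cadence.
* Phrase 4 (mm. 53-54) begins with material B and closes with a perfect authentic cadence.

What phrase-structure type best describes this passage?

The cadence pattern IAC–PAC–IAC–PAC is weak–strong twice, and phrases 3–4 restate phrases 1–2: a period heard twice, not a double period (which would end weakly at phrase 2).

repeated period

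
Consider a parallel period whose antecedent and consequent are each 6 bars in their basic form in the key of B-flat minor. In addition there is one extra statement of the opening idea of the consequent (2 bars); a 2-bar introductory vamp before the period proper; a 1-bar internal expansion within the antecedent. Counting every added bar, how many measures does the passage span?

Basic parallel period: 6 + 6 = 12 bars.
12 (basic form) + 2 (extra statement) + 2 (introduction) + 1 (internal expansion) = 17.

17 measures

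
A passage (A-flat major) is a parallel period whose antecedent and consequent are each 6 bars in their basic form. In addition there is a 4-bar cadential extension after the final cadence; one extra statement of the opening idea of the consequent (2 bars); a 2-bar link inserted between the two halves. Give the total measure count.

20 measures

Basic parallel period: 6 + 6 = 12 bars.
12 (basic form) + 4 (cadential extension) + 2 (extra statement) + 2 (link) = 20.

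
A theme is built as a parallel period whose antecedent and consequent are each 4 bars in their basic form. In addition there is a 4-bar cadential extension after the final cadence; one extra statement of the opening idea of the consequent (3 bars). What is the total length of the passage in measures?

15 measures

Basic parallel period: 4 + 4 = 8 bars.
8 (basic form) + 4 (cadential extension) + 3 (extra statement) = 15.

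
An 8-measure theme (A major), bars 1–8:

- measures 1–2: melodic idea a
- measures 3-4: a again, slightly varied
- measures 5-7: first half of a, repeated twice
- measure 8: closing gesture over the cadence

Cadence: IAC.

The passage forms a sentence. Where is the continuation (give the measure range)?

After the presentation (mm. 1–4), the continuation covers the fragmentation through the cadence: bars 5–8.

measures 5–8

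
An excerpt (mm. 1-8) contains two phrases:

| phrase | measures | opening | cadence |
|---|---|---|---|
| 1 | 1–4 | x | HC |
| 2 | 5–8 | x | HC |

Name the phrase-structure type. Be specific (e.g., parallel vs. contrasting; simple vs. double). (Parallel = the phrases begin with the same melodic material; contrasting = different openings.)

Both phrases have the same opening (x) and the same cadence (half cadence): the second is a restatement, not a consequent, so this is a repeated phrase rather than a period.

repeated phrase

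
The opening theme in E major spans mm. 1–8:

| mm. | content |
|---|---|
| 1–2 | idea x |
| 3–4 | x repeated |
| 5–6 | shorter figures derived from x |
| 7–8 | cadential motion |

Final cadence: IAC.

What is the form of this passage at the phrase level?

sentence

Basic idea (measures 1–2) + its repetition (bars 3–4) form the presentation; fragmentation and cadence (mm. 5–8) form the continuation — the 8-bar whole is a sentence.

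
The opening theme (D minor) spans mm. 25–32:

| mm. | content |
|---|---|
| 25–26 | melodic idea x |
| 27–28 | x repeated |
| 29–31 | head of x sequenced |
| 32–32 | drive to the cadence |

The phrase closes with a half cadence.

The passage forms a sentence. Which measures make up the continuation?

After the presentation (mm. 25–28), the continuation covers the fragmentation through the cadence: measures 29–32.

measures 29–32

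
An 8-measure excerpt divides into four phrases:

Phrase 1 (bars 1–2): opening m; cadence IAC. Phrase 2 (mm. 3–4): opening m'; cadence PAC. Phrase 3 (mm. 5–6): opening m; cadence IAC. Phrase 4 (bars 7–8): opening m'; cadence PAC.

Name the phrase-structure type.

repeated period

The cadence pattern IAC–PAC–IAC–PAC is weak–strong twice, and phrases 3–4 restate phrases 1–2: a period heard twice, not a double period (which would end weakly at phrase 2).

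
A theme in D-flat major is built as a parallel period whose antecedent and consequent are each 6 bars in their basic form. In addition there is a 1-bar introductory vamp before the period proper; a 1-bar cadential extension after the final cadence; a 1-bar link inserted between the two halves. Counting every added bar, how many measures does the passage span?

15 measures

Basic parallel period: 6 + 6 = 12 bars.
12 (basic form) + 1 (introduction) + 1 (cadential extension) + 1 (link) = 15.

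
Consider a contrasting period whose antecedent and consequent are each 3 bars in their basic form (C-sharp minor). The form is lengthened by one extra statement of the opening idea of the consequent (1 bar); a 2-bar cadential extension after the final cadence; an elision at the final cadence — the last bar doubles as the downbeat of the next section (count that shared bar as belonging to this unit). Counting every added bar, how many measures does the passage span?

Basic contrasting period: 3 + 3 = 6 bars.
6 (basic form) + 1 (extra statement) + 2 (cadential extension) = 9.
The elision shares a bar with the next section but does not change this unit's count.

9 measures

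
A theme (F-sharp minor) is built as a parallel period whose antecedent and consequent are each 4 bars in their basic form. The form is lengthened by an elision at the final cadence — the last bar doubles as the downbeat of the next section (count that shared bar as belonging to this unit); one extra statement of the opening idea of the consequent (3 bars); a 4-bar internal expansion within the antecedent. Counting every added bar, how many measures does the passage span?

Basic parallel period: 4 + 4 = 8 bars.
8 (basic form) + 3 (extra statement) + 4 (internal expansion) = 15.
The elision shares a bar with the next section but does not change this unit's count.

15 measures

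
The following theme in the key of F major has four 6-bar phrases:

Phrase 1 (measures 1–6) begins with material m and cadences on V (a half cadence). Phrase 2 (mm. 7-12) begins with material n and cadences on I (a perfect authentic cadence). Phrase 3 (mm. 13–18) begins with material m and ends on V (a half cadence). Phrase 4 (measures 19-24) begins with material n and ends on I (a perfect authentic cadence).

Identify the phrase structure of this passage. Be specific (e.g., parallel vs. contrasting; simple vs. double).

repeated period

The cadence pattern HC–PAC–HC–PAC is weak–strong twice, and phrases 3–4 restate phrases 1–2: a period heard twice, not a double period (which would end weakly at phrase 2).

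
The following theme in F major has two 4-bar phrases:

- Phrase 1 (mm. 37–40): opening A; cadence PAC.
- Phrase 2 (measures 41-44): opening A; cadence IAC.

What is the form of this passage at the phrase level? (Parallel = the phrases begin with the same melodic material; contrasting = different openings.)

phrase group

The second phrase closes with an imperfect authentic cadence, which is not stronger than the first phrase's perfect authentic cadence; without a weak→strong cadential pair there is no antecedent–consequent relationship, so this is a phrase group rather than a period.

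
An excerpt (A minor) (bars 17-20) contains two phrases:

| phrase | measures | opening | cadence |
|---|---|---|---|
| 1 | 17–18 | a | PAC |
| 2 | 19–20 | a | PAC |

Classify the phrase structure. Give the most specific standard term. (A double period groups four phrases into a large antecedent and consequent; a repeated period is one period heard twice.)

Both phrases have the same opening (a) and the same cadence (perfect authentic cadence): the second is a restatement, not a consequent, so this is a repeated phrase rather than a period.

repeated phrase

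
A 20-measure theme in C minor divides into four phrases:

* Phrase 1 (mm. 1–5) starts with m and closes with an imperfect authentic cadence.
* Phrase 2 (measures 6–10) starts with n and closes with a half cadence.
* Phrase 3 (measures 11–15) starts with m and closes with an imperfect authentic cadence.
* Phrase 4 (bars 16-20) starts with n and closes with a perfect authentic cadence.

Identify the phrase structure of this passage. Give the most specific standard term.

parallel double period

Four phrases in two halves: the first half (mm. 1-10) ends with a half cadence, the second (measures 11–20) with a perfect authentic cadence — a large antecedent–consequent pair, i.e. a double period.
Phrase 3 begins with the same material as phrase 1, making it parallel.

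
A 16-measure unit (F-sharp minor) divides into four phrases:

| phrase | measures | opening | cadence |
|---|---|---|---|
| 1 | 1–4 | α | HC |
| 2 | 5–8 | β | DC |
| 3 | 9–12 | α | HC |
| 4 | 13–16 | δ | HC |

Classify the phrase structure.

Phrase 4 ends with a half cadence, no stronger than phrase 2's deceptive cadence, so the four phrases do not form a double period; nor do phrases 3–4 duplicate 1–2, so it is not a repeated period. With no phrase reaching a conclusive cadence, the passage is a phrase group.

phrase group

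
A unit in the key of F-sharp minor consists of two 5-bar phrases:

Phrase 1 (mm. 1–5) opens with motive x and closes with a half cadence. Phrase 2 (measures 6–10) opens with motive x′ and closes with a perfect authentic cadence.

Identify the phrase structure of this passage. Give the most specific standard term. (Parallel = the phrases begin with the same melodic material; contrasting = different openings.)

parallel period

Phrase 1 ends with a half cadence (weaker) and phrase 2 with a perfect authentic cadence (stronger): antecedent + consequent = a period.
The two phrases open with the same material (x / x′), so the period is parallel.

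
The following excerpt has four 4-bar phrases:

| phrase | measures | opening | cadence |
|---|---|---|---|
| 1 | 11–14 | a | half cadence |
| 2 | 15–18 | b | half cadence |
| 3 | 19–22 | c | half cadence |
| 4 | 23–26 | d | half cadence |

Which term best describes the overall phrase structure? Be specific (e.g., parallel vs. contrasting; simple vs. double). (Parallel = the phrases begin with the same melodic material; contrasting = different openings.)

Phrase 4 ends with a half cadence, no stronger than phrase 2's half cadence, so the four phrases do not form a double period; nor do phrases 3–4 duplicate 1–2, so it is not a repeated period. With no phrase reaching a conclusive cadence, the passage is a phrase group.

phrase group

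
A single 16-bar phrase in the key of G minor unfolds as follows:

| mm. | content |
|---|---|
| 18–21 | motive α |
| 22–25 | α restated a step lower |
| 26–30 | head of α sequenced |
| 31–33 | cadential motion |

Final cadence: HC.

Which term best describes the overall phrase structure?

Basic idea (mm. 18-21) + its repetition (measures 22–25) form the presentation; fragmentation and cadence (mm. 26–33) form the continuation — the 16-bar whole is a sentence.

sentence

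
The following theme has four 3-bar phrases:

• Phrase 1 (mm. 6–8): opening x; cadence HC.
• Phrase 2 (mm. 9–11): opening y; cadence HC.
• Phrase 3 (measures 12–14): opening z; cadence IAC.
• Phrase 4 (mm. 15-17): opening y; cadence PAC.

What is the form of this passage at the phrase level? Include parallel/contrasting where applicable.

contrasting double period

Four phrases in two halves: the first half (bars 6–11) ends with a half cadence, the second (bars 12–17) with a perfect authentic cadence — a large antecedent–consequent pair, i.e. a double period.
Phrase 3 begins with different material from phrase 1, making it contrasting.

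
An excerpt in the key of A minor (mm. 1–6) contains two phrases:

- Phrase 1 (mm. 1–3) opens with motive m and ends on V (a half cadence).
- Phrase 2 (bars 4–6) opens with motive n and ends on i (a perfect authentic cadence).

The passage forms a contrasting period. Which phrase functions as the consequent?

phrase 2

The phrase ending with the weaker cadence (half cadence) is the antecedent; the one ending more conclusively (perfect authentic cadence) is the consequent. The consequent is phrase 2.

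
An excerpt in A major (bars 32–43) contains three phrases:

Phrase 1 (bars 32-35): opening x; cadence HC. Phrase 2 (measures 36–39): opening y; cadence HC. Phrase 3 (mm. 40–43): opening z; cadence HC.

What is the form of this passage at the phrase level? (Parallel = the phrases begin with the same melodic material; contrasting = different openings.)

phrase group

The final phrase closes with a half cadence, which is not stronger than the preceding half cadence; the 3 phrases lack an overall antecedent–consequent design and so form a phrase group.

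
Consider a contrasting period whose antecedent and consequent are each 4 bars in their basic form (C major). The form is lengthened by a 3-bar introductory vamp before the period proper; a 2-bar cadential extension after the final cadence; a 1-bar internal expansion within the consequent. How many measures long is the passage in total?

14 measures

Basic contrasting period: 4 + 4 = 8 bars.
8 (basic form) + 3 (introduction) + 2 (cadential extension) + 1 (internal expansion) = 14.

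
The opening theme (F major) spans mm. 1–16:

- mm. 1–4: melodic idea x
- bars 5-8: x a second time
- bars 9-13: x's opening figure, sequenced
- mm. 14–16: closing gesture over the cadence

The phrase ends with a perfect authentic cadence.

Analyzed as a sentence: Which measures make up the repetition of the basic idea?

The presentation of a sentence is the basic idea (measures 1–4) plus its repetition (mm. 5–8); the repetition of the basic idea is therefore measures 5-8.

measures 5–8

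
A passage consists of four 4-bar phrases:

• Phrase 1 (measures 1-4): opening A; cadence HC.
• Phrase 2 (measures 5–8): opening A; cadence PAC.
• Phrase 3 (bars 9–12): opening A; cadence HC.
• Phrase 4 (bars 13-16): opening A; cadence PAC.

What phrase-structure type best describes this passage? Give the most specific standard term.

The cadence pattern HC–PAC–HC–PAC is weak–strong twice, and phrases 3–4 restate phrases 1–2: a period heard twice, not a double period (which would end weakly at phrase 2).

repeated period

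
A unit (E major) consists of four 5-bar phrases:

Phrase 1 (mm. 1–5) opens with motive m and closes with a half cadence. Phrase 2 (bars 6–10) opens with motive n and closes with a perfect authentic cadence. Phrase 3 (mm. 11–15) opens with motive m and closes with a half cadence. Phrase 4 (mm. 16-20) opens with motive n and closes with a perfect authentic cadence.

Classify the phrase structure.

The cadence pattern HC–PAC–HC–PAC is weak–strong twice, and phrases 3–4 restate phrases 1–2: a period heard twice, not a double period (which would end weakly at phrase 2).

repeated period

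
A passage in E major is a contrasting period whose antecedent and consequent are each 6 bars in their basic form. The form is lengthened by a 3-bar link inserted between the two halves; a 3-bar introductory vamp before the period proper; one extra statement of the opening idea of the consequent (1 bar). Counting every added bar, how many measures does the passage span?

19 measures

Basic contrasting period: 6 + 6 = 12 bars.
12 (basic form) + 3 (link) + 3 (introduction) + 1 (extra statement) = 19.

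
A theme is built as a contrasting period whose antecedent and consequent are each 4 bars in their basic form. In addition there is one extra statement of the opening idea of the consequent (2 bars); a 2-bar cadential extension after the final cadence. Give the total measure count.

Basic contrasting period: 4 + 4 = 8 bars.
8 (basic form) + 2 (extra statement) + 2 (cadential extension) = 12.

12 measures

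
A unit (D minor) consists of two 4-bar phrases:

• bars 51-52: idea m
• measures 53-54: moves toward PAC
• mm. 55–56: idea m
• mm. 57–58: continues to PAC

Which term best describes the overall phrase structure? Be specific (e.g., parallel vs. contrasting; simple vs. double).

repeated phrase

Both phrases have the same opening (m) and the same cadence (perfect authentic cadence): the second is a restatement, not a consequent, so this is a repeated phrase rather than a period.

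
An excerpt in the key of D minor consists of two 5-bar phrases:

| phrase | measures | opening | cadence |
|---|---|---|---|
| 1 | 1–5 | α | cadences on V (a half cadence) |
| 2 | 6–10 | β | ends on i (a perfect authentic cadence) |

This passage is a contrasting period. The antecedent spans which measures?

The antecedent is the phrase ending with the weaker cadence (half cadence, phrase 1) and the consequent the one ending more conclusively (perfect authentic cadence, phrase 2); the antecedent is mm. 1-5.

measures 1–5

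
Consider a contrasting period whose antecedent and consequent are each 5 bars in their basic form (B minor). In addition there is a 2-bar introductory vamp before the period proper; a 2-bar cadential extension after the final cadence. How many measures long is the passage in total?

14 measures

Basic contrasting period: 5 + 5 = 10 bars.
10 (basic form) + 2 (introduction) + 2 (cadential extension) = 14.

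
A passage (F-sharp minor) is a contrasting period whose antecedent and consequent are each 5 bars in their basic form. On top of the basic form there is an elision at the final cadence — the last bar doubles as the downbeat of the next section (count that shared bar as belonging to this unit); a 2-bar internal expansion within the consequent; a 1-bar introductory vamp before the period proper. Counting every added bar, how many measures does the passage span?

13 measures

Basic contrasting period: 5 + 5 = 10 bars.
10 (basic form) + 2 (internal expansion) + 1 (introduction) = 13.
The elision shares a bar with the next section but does not change this unit's count.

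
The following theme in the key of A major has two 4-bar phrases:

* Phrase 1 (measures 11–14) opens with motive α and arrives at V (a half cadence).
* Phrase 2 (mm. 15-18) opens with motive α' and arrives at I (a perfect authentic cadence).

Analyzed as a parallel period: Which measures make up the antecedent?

measures 11–14

The antecedent is the phrase ending with the weaker cadence (half cadence, phrase 1) and the consequent the one ending more conclusively (perfect authentic cadence, phrase 2); the antecedent is mm. 11-14.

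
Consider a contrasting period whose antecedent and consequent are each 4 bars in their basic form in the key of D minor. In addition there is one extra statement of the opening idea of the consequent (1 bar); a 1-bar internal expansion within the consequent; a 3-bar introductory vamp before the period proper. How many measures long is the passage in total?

Basic contrasting period: 4 + 4 = 8 bars.
8 (basic form) + 1 (extra statement) + 1 (internal expansion) + 3 (introduction) = 13.

13 measures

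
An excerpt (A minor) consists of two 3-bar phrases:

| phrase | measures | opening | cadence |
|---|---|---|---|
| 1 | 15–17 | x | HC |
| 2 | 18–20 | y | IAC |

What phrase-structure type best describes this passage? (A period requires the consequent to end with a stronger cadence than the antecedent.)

Phrase 1 ends with a half cadence (weaker) and phrase 2 with an imperfect authentic cadence (stronger): antecedent + consequent = a period.
The two phrases open with different material (x / y), so the period is contrasting.

contrasting period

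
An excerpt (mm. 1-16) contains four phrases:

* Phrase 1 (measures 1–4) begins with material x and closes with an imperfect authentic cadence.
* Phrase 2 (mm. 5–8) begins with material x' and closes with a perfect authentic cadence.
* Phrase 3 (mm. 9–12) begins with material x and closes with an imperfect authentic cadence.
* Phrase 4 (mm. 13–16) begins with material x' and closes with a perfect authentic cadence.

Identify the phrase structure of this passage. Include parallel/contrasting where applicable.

repeated period

The cadence pattern IAC–PAC–IAC–PAC is weak–strong twice, and phrases 3–4 restate phrases 1–2: a period heard twice, not a double period (which would end weakly at phrase 2).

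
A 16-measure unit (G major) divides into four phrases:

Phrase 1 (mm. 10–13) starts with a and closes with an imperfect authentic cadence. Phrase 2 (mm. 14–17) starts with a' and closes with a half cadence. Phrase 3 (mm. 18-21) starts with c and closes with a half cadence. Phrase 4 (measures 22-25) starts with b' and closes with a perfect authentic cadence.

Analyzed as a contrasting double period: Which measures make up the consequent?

In a double period the four phrases pair into a large antecedent (phrases 1–2, ending half cadence) and a large consequent (phrases 3–4, ending perfect authentic cadence). The consequent spans measures 18–25.

measures 18–25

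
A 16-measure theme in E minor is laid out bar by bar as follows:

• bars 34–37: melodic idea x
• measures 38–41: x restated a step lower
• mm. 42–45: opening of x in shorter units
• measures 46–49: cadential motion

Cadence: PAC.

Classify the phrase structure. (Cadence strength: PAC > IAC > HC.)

sentence

Basic idea (mm. 34-37) + its repetition (measures 38–41) form the presentation; fragmentation and cadence (bars 42–49) form the continuation — the 16-bar whole is a sentence.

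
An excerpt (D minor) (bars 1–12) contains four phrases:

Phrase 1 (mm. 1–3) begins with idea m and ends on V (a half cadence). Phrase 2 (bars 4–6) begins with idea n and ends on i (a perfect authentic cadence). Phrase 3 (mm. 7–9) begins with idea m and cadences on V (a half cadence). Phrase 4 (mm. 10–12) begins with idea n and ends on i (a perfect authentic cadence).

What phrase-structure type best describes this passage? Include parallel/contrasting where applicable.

The cadence pattern HC–PAC–HC–PAC is weak–strong twice, and phrases 3–4 restate phrases 1–2: a period heard twice, not a double period (which would end weakly at phrase 2).

repeated period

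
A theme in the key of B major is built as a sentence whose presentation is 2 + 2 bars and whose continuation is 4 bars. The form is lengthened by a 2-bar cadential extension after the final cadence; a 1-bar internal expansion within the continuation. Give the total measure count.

Basic sentence: 2 + 2 + 4 = 8 bars.
8 (basic form) + 2 (cadential extension) + 1 (internal expansion) = 11.

11 measures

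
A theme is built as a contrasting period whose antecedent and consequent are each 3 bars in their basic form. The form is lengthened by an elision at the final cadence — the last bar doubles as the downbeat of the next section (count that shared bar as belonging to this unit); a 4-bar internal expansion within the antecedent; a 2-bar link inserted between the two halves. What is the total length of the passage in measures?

12 measures

Basic contrasting period: 3 + 3 = 6 bars.
6 (basic form) + 4 (internal expansion) + 2 (link) = 12.
The elision shares a bar with the next section but does not change this unit's count.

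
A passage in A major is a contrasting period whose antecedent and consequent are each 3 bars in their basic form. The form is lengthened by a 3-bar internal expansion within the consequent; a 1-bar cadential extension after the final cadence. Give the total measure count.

10 measures

Basic contrasting period: 3 + 3 = 6 bars.
6 (basic form) + 3 (internal expansion) + 1 (cadential extension) = 10.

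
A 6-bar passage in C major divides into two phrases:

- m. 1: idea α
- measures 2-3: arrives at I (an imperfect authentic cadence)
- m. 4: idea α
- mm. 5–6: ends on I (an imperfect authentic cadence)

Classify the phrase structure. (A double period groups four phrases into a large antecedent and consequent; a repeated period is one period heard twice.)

repeated phrase

Both phrases have the same opening (α) and the same cadence (imperfect authentic cadence): the second is a restatement, not a consequent, so this is a repeated phrase rather than a period.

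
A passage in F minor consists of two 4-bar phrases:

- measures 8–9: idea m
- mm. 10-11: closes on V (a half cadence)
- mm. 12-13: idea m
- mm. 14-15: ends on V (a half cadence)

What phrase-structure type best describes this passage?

repeated phrase

Both phrases have the same opening (m) and the same cadence (half cadence): the second is a restatement, not a consequent, so this is a repeated phrase rather than a period.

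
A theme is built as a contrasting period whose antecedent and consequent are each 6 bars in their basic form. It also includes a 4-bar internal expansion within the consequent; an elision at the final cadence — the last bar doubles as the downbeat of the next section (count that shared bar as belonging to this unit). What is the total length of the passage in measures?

16 measures

Basic contrasting period: 6 + 6 = 12 bars.
12 (basic form) + 4 (internal expansion) = 16.
The elision shares a bar with the next section but does not change this unit's count.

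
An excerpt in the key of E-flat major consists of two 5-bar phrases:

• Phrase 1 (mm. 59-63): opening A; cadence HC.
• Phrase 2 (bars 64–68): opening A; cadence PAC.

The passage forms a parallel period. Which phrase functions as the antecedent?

The phrase ending with the weaker cadence (half cadence) is the antecedent; the one ending more conclusively (perfect authentic cadence) is the consequent. The antecedent is phrase 1.

phrase 1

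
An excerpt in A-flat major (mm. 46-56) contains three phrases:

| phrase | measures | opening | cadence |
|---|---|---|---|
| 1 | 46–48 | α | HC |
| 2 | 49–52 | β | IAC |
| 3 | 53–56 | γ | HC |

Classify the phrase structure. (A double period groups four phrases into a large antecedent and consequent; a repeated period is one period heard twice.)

The final phrase closes with a half cadence, which is not stronger than the preceding imperfect authentic cadence; the 3 phrases lack an overall antecedent–consequent design and so form a phrase group.

phrase group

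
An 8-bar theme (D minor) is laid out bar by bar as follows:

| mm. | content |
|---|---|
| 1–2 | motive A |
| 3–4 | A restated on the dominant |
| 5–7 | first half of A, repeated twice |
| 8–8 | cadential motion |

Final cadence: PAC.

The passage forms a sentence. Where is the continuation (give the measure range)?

measures 5–8

After the presentation (bars 1–4), the continuation covers the fragmentation through the cadence: bars 5–8.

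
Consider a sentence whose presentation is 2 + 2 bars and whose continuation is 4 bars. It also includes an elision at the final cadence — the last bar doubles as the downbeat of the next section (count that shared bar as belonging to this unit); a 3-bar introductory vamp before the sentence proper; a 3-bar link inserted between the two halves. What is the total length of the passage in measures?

14 measures

Basic sentence: 2 + 2 + 4 = 8 bars.
8 (basic form) + 3 (introduction) + 3 (link) = 14.
The elision shares a bar with the next section but does not change this unit's count.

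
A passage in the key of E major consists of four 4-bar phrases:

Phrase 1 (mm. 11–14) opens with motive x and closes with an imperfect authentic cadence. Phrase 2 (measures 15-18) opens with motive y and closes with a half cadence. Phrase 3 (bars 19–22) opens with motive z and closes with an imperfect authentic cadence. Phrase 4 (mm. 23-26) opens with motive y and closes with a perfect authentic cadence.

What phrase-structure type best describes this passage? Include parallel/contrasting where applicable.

Four phrases in two halves: the first half (mm. 11–18) ends with a half cadence, the second (bars 19–26) with a perfect authentic cadence — a large antecedent–consequent pair, i.e. a double period.
Phrase 3 begins with different material from phrase 1, making it contrasting.

contrasting double period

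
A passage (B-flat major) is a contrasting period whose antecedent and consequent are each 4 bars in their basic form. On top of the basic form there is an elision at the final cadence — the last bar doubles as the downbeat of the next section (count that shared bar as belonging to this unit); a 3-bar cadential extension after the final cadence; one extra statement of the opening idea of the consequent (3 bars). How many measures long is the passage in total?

14 measures

Basic contrasting period: 4 + 4 = 8 bars.
8 (basic form) + 3 (cadential extension) + 3 (extra statement) = 14.
The elision shares a bar with the next section but does not change this unit's count.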